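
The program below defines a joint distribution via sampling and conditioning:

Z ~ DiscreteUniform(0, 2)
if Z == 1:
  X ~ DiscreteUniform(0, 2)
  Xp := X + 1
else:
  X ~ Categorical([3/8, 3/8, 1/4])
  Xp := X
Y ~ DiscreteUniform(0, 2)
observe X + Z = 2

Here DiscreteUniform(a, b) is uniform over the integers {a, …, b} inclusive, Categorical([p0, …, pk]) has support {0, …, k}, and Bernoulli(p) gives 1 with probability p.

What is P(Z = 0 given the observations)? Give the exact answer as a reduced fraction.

Enumerate traces; 9 have nonzero weight after conditioning:
  (Z=0, X=2, Y=0) weight 1/36
  (Z=0, X=2, Y=1) weight 1/36
  (Z=0, X=2, Y=2) weight 1/36
  (Z=1, X=1, Y=0) weight 1/27
  (Z=1, X=1, Y=1) weight 1/27
  (Z=1, X=1, Y=2) weight 1/27
  (Z=2, X=0, Y=0) weight 1/24
  (Z=2, X=0, Y=1) weight 1/24
  … 1 more
Group by Z:
  weight(Z=0) = 1/12
  weight(Z=1) = 1/9
  weight(Z=2) = 1/8
Total weight = 1/12 + 1/9 + 1/8 = 23/72
P(Z=0 | obs) = 1/12 / 23/72 = 6/23
P(Z=1 | obs) = 1/9 / 23/72 = 8/23
P(Z=2 | obs) = 1/8 / 23/72 = 9/23

P(Z = 0 | obs) = 6/23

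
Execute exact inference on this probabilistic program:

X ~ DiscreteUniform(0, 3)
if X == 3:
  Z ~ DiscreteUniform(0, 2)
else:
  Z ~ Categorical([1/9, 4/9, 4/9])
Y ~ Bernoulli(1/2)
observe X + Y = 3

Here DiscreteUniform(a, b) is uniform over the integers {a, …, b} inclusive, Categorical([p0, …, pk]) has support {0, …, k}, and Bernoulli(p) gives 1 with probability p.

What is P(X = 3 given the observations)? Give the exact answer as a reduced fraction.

P(X = 3 | obs) = 1/2

Enumerate traces; 6 have nonzero weight after conditioning:
  (X=2, Z=0, Y=1) weight 1/72
  (X=2, Z=1, Y=1) weight 1/18
  (X=2, Z=2, Y=1) weight 1/18
  (X=3, Z=0, Y=0) weight 1/24
  (X=3, Z=1, Y=0) weight 1/24
  (X=3, Z=2, Y=0) weight 1/24
Group by X:
  weight(X=2) = 1/8
  weight(X=3) = 1/8
Total weight = 1/8 + 1/8 = 1/4
P(X=2 | obs) = 1/8 / 1/4 = 1/2
P(X=3 | obs) = 1/8 / 1/4 = 1/2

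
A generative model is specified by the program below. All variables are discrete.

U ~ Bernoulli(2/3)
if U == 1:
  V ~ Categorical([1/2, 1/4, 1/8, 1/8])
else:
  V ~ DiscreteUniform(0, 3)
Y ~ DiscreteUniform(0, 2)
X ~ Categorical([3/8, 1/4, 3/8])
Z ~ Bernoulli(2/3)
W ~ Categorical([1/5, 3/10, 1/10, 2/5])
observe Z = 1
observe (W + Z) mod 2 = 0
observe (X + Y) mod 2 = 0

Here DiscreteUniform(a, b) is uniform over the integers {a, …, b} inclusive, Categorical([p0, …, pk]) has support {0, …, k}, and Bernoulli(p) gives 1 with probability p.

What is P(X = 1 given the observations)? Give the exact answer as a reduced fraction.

Enumerate traces; 80 have nonzero weight after conditioning:
  (U=0, V=0, Y=0, X=0, Z=1, W=1) weight 1/480
  (U=0, V=0, Y=0, X=0, Z=1, W=3) weight 1/360
  (U=0, V=0, Y=0, X=2, Z=1, W=1) weight 1/480
  (U=0, V=0, Y=0, X=2, Z=1, W=3) weight 1/360
  (U=0, V=0, Y=1, X=1, Z=1, W=1) weight 1/720
  (U=0, V=0, Y=1, X=1, Z=1, W=3) weight 1/540
  (U=0, V=0, Y=2, X=0, Z=1, W=1) weight 1/480
  (U=0, V=0, Y=2, X=0, Z=1, W=3) weight 1/360
  … 72 more
Group by X:
  weight(X=0) = 7/60
  weight(X=1) = 7/180
  weight(X=2) = 7/60
Total weight = 7/60 + 7/180 + 7/60 = 49/180
P(X=0 | obs) = 7/60 / 49/180 = 3/7
P(X=1 | obs) = 7/180 / 49/180 = 1/7
P(X=2 | obs) = 7/60 / 49/180 = 3/7

P(X = 1 | obs) = 1/7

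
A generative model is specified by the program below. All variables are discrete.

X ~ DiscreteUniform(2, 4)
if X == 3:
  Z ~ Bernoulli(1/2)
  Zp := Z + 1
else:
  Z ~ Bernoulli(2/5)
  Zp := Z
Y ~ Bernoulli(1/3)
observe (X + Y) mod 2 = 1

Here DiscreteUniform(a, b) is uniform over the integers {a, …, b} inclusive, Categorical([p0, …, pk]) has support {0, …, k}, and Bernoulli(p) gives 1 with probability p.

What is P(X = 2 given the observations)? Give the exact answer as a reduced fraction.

Enumerate traces; 6 have nonzero weight after conditioning:
  (X=2, Z=0, Y=1) weight 1/15
  (X=2, Z=1, Y=1) weight 2/45
  (X=3, Z=0, Y=0) weight 1/9
  (X=3, Z=1, Y=0) weight 1/9
  (X=4, Z=0, Y=1) weight 1/15
  (X=4, Z=1, Y=1) weight 2/45
Group by X:
  weight(X=2) = 1/9
  weight(X=3) = 2/9
  weight(X=4) = 1/9
Total weight = 1/9 + 2/9 + 1/9 = 4/9
P(X=2 | obs) = 1/9 / 4/9 = 1/4
P(X=3 | obs) = 2/9 / 4/9 = 1/2
P(X=4 | obs) = 1/9 / 4/9 = 1/4

P(X = 2 | obs) = 1/4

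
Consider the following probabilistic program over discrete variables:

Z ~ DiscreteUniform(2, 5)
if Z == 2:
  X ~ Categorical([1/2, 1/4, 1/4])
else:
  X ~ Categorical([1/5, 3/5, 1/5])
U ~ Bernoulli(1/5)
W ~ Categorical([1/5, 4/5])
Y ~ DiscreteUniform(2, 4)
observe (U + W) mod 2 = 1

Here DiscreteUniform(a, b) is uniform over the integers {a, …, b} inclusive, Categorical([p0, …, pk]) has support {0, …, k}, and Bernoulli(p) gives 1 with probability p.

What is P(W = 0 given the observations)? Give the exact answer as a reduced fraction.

P(W = 0 | obs) = 1/17

Enumerate traces; 72 have nonzero weight after conditioning:
  (Z=2, X=0, U=0, W=1, Y=2) weight 2/75
  (Z=2, X=0, U=0, W=1, Y=3) weight 2/75
  (Z=2, X=0, U=0, W=1, Y=4) weight 2/75
  (Z=2, X=0, U=1, W=0, Y=2) weight 1/600
  (Z=2, X=0, U=1, W=0, Y=3) weight 1/600
  (Z=2, X=0, U=1, W=0, Y=4) weight 1/600
  (Z=2, X=1, U=0, W=1, Y=2) weight 1/75
  (Z=2, X=1, U=0, W=1, Y=3) weight 1/75
  … 64 more
Group by W:
  weight(W=0) = 1/25
  weight(W=1) = 16/25
Total weight = 1/25 + 16/25 = 17/25
P(W=0 | obs) = 1/25 / 17/25 = 1/17
P(W=1 | obs) = 16/25 / 17/25 = 16/17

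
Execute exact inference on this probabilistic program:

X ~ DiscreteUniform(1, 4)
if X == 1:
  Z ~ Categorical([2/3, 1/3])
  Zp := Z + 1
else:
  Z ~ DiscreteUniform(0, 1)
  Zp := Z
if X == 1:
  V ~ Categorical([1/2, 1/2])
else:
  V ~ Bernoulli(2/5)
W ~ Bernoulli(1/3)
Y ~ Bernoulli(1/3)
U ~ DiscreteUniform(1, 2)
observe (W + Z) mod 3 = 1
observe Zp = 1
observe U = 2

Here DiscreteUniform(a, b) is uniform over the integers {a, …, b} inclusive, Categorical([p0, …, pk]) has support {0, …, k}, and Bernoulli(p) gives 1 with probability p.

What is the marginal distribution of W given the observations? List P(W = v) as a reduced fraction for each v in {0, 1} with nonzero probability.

Enumerate traces; 16 have nonzero weight after conditioning:
  (X=1, Z=0, V=0, W=1, Y=0, U=2) weight 1/108
  (X=1, Z=0, V=0, W=1, Y=1, U=2) weight 1/216
  (X=1, Z=0, V=1, W=1, Y=0, U=2) weight 1/108
  (X=1, Z=0, V=1, W=1, Y=1, U=2) weight 1/216
  (X=2, Z=1, V=0, W=0, Y=0, U=2) weight 1/60
  (X=2, Z=1, V=0, W=0, Y=1, U=2) weight 1/120
  (X=2, Z=1, V=1, W=0, Y=0, U=2) weight 1/90
  (X=2, Z=1, V=1, W=0, Y=1, U=2) weight 1/180
  … 8 more
Group by W:
  weight(W=0) = 1/8
  weight(W=1) = 1/36
Total weight = 1/8 + 1/36 = 11/72
P(W=0 | obs) = 1/8 / 11/72 = 9/11
P(W=1 | obs) = 1/36 / 11/72 = 2/11

P(W=0) = 9/11, P(W=1) = 2/11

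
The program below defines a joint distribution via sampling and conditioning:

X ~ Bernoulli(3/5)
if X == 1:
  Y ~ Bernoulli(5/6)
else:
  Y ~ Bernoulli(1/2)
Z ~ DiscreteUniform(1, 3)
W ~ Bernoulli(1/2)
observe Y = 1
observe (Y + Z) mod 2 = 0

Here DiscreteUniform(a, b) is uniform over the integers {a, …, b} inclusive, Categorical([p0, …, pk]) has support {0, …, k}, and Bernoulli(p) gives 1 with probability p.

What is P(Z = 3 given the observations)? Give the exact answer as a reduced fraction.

Enumerate traces; 8 have nonzero weight after conditioning:
  (X=0, Y=1, Z=1, W=0) weight 1/30
  (X=0, Y=1, Z=1, W=1) weight 1/30
  (X=0, Y=1, Z=3, W=0) weight 1/30
  (X=0, Y=1, Z=3, W=1) weight 1/30
  (X=1, Y=1, Z=1, W=0) weight 1/12
  (X=1, Y=1, Z=1, W=1) weight 1/12
  (X=1, Y=1, Z=3, W=0) weight 1/12
  (X=1, Y=1, Z=3, W=1) weight 1/12
Group by Z:
  weight(Z=1) = 7/30
  weight(Z=3) = 7/30
Total weight = 7/30 + 7/30 = 7/15
P(Z=1 | obs) = 7/30 / 7/15 = 1/2
P(Z=3 | obs) = 7/30 / 7/15 = 1/2

P(Z = 3 | obs) = 1/2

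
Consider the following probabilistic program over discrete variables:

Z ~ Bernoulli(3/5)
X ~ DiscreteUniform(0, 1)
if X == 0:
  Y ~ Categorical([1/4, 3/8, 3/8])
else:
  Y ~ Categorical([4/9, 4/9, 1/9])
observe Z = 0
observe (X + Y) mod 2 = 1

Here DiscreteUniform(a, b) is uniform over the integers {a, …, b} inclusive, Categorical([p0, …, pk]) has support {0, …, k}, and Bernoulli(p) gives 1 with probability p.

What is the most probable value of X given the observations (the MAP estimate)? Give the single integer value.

argmax_v P(X = v | obs) = 1

Enumerate traces; 3 have nonzero weight after conditioning:
  (Z=0, X=0, Y=1) weight 3/40
  (Z=0, X=1, Y=0) weight 4/45
  (Z=0, X=1, Y=2) weight 1/45
Group by X:
  weight(X=0) = 3/40
  weight(X=1) = 1/9
Total weight = 3/40 + 1/9 = 67/360
P(X=0 | obs) = 3/40 / 67/360 = 27/67
P(X=1 | obs) = 1/9 / 67/360 = 40/67
argmax = 1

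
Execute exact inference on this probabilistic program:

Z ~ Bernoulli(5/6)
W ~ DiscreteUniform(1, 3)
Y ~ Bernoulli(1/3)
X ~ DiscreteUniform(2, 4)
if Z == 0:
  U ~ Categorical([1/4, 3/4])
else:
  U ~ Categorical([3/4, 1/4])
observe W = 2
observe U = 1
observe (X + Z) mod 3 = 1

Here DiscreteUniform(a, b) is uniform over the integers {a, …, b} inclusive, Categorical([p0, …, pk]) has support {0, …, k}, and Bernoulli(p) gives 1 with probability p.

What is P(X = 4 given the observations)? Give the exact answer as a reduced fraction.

P(X = 4 | obs) = 3/8

Enumerate traces; 4 have nonzero weight after conditioning:
  (Z=0, W=2, Y=0, X=4, U=1) weight 1/108
  (Z=0, W=2, Y=1, X=4, U=1) weight 1/216
  (Z=1, W=2, Y=0, X=3, U=1) weight 5/324
  (Z=1, W=2, Y=1, X=3, U=1) weight 5/648
Group by X:
  weight(X=3) = 5/216
  weight(X=4) = 1/72
Total weight = 5/216 + 1/72 = 1/27
P(X=3 | obs) = 5/216 / 1/27 = 5/8
P(X=4 | obs) = 1/72 / 1/27 = 3/8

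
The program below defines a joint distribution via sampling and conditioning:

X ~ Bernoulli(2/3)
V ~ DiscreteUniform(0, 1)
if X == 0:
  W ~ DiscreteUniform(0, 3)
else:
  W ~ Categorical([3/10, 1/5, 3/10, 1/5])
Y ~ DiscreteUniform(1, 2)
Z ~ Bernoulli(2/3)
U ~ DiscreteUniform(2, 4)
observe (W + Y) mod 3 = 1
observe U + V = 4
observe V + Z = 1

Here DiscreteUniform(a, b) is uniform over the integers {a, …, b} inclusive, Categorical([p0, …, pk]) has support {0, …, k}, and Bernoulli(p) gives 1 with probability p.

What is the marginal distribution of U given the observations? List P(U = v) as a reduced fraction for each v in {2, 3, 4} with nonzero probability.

Enumerate traces; 12 have nonzero weight after conditioning:
  (X=0, V=0, W=0, Y=1, Z=1, U=4) weight 1/216
  (X=0, V=0, W=2, Y=2, Z=1, U=4) weight 1/216
  (X=0, V=0, W=3, Y=1, Z=1, U=4) weight 1/216
  (X=0, V=1, W=0, Y=1, Z=0, U=3) weight 1/432
  (X=0, V=1, W=2, Y=2, Z=0, U=3) weight 1/432
  (X=0, V=1, W=3, Y=1, Z=0, U=3) weight 1/432
  (X=1, V=0, W=0, Y=1, Z=1, U=4) weight 1/90
  (X=1, V=0, W=2, Y=2, Z=1, U=4) weight 1/90
  … 4 more
Group by U:
  weight(U=3) = 47/2160
  weight(U=4) = 47/1080
Total weight = 47/2160 + 47/1080 = 47/720
P(U=3 | obs) = 47/2160 / 47/720 = 1/3
P(U=4 | obs) = 47/1080 / 47/720 = 2/3

P(U=3) = 1/3, P(U=4) = 2/3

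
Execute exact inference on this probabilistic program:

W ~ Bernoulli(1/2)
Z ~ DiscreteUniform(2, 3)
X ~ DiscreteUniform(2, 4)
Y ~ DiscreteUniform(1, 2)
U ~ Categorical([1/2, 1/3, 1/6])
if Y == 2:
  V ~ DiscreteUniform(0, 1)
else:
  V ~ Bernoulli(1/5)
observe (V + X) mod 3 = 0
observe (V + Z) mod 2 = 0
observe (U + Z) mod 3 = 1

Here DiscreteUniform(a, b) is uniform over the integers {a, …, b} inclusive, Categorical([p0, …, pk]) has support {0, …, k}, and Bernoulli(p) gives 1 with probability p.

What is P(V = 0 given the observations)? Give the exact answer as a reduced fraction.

Enumerate traces; 8 have nonzero weight after conditioning:
  (W=0, Z=2, X=3, Y=1, U=2, V=0) weight 1/180
  (W=0, Z=2, X=3, Y=2, U=2, V=0) weight 1/288
  (W=0, Z=3, X=2, Y=1, U=1, V=1) weight 1/360
  (W=0, Z=3, X=2, Y=2, U=1, V=1) weight 1/144
  (W=1, Z=2, X=3, Y=1, U=2, V=0) weight 1/180
  (W=1, Z=2, X=3, Y=2, U=2, V=0) weight 1/288
  (W=1, Z=3, X=2, Y=1, U=1, V=1) weight 1/360
  (W=1, Z=3, X=2, Y=2, U=1, V=1) weight 1/144
Group by V:
  weight(V=0) = 13/720
  weight(V=1) = 7/360
Total weight = 13/720 + 7/360 = 3/80
P(V=0 | obs) = 13/720 / 3/80 = 13/27
P(V=1 | obs) = 7/360 / 3/80 = 14/27

P(V = 0 | obs) = 13/27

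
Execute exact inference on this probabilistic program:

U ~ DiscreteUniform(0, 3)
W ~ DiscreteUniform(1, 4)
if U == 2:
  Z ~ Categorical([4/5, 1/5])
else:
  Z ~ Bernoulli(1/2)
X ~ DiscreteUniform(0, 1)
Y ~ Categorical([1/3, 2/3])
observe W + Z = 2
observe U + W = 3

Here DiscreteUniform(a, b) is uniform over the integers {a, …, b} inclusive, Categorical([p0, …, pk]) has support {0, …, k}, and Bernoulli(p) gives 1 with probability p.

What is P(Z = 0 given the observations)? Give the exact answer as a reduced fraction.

P(Z = 0 | obs) = 5/7

Enumerate traces; 8 have nonzero weight after conditioning:
  (U=1, W=2, Z=0, X=0, Y=0) weight 1/192
  (U=1, W=2, Z=0, X=0, Y=1) weight 1/96
  (U=1, W=2, Z=0, X=1, Y=0) weight 1/192
  (U=1, W=2, Z=0, X=1, Y=1) weight 1/96
  (U=2, W=1, Z=1, X=0, Y=0) weight 1/480
  (U=2, W=1, Z=1, X=0, Y=1) weight 1/240
  (U=2, W=1, Z=1, X=1, Y=0) weight 1/480
  (U=2, W=1, Z=1, X=1, Y=1) weight 1/240
Group by Z:
  weight(Z=0) = 1/32
  weight(Z=1) = 1/80
Total weight = 1/32 + 1/80 = 7/160
P(Z=0 | obs) = 1/32 / 7/160 = 5/7
P(Z=1 | obs) = 1/80 / 7/160 = 2/7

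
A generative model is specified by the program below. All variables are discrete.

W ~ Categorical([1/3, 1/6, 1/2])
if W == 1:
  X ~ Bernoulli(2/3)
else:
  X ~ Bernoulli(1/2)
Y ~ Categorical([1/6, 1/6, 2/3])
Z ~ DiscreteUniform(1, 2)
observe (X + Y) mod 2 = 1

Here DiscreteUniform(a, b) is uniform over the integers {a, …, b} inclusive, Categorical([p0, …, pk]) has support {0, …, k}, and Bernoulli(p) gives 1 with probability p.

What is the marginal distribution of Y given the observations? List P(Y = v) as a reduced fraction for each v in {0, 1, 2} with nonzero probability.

Enumerate traces; 18 have nonzero weight after conditioning:
  (W=0, X=0, Y=1, Z=1) weight 1/72
  (W=0, X=0, Y=1, Z=2) weight 1/72
  (W=0, X=1, Y=0, Z=1) weight 1/72
  (W=0, X=1, Y=0, Z=2) weight 1/72
  (W=0, X=1, Y=2, Z=1) weight 1/18
  (W=0, X=1, Y=2, Z=2) weight 1/18
  (W=1, X=0, Y=1, Z=1) weight 1/216
  (W=1, X=0, Y=1, Z=2) weight 1/216
  … 10 more
Group by Y:
  weight(Y=0) = 19/216
  weight(Y=1) = 17/216
  weight(Y=2) = 19/54
Total weight = 19/216 + 17/216 + 19/54 = 14/27
P(Y=0 | obs) = 19/216 / 14/27 = 19/112
P(Y=1 | obs) = 17/216 / 14/27 = 17/112
P(Y=2 | obs) = 19/54 / 14/27 = 19/28

P(Y=0) = 19/112, P(Y=1) = 17/112, P(Y=2) = 19/28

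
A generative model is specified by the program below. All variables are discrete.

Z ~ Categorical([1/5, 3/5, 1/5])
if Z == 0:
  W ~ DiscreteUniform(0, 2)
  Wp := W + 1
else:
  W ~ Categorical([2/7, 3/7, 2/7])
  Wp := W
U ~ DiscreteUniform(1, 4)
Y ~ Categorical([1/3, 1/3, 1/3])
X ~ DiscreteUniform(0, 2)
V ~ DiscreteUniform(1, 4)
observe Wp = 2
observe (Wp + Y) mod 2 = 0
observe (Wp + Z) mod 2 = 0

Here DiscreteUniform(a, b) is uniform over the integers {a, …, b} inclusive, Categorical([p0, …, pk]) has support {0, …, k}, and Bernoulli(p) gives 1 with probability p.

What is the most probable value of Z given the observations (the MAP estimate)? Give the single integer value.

argmax_v P(Z = v | obs) = 0

Enumerate traces; 192 have nonzero weight after conditioning:
  (Z=0, W=1, U=1, Y=0, X=0, V=1) weight 1/2160
  (Z=0, W=1, U=1, Y=0, X=0, V=2) weight 1/2160
  (Z=0, W=1, U=1, Y=0, X=0, V=3) weight 1/2160
  (Z=0, W=1, U=1, Y=0, X=0, V=4) weight 1/2160
  (Z=0, W=1, U=1, Y=0, X=1, V=1) weight 1/2160
  (Z=0, W=1, U=1, Y=0, X=1, V=2) weight 1/2160
  (Z=0, W=1, U=1, Y=0, X=1, V=3) weight 1/2160
  (Z=0, W=1, U=1, Y=0, X=1, V=4) weight 1/2160
  (Z=2, W=2, U=1, Y=0, X=0, V=1) weight 1/2520
  … 183 more
Group by Z:
  weight(Z=0) = 2/45
  weight(Z=2) = 4/105
Total weight = 2/45 + 4/105 = 26/315
P(Z=0 | obs) = 2/45 / 26/315 = 7/13
P(Z=2 | obs) = 4/105 / 26/315 = 6/13
argmax = 0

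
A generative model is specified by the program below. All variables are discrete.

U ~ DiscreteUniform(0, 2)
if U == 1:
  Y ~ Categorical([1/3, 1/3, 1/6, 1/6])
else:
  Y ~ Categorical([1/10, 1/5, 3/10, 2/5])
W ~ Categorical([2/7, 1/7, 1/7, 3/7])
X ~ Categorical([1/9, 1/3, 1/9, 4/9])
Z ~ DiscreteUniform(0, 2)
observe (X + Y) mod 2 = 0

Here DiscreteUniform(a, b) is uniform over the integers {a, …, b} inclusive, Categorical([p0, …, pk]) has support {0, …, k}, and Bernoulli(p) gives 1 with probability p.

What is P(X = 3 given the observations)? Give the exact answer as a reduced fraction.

Enumerate traces; 288 have nonzero weight after conditioning:
  (U=0, Y=0, W=0, X=0, Z=0) weight 1/2835
  (U=0, Y=0, W=0, X=0, Z=1) weight 1/2835
  (U=0, Y=0, W=0, X=0, Z=2) weight 1/2835
  (U=0, Y=0, W=0, X=2, Z=0) weight 1/2835
  (U=0, Y=0, W=0, X=2, Z=1) weight 1/2835
  (U=0, Y=0, W=0, X=2, Z=2) weight 1/2835
  (U=0, Y=0, W=1, X=0, Z=0) weight 1/5670
  (U=0, Y=0, W=1, X=0, Z=1) weight 1/5670
  (U=0, Y=1, W=0, X=1, Z=0) weight 2/945
  (U=0, Y=1, W=0, X=3, Z=0) weight 8/2835
  … 278 more
Group by X:
  weight(X=0) = 13/270
  weight(X=1) = 17/90
  weight(X=2) = 13/270
  weight(X=3) = 34/135
Total weight = 13/270 + 17/90 + 13/270 + 34/135 = 29/54
P(X=0 | obs) = 13/270 / 29/54 = 13/145
P(X=1 | obs) = 17/90 / 29/54 = 51/145
P(X=2 | obs) = 13/270 / 29/54 = 13/145
P(X=3 | obs) = 34/135 / 29/54 = 68/145

P(X = 3 | obs) = 68/145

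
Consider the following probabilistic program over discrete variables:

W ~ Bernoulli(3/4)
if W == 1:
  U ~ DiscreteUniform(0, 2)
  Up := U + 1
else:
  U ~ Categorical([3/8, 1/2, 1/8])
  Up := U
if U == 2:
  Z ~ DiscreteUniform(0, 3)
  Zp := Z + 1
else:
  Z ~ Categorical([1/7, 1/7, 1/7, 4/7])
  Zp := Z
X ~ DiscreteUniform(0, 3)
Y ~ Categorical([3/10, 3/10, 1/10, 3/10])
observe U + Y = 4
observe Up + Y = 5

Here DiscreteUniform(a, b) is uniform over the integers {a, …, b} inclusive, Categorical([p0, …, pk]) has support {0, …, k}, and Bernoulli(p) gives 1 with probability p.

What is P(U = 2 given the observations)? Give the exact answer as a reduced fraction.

P(U = 2 | obs) = 1/4

Enumerate traces; 32 have nonzero weight after conditioning:
  (W=1, U=1, Z=0, X=0, Y=3) weight 3/1120
  (W=1, U=1, Z=0, X=1, Y=3) weight 3/1120
  (W=1, U=1, Z=0, X=2, Y=3) weight 3/1120
  (W=1, U=1, Z=0, X=3, Y=3) weight 3/1120
  (W=1, U=1, Z=1, X=0, Y=3) weight 3/1120
  (W=1, U=1, Z=1, X=1, Y=3) weight 3/1120
  (W=1, U=1, Z=1, X=2, Y=3) weight 3/1120
  (W=1, U=1, Z=1, X=3, Y=3) weight 3/1120
  (W=1, U=2, Z=0, X=0, Y=2) weight 1/640
  … 23 more
Group by U:
  weight(U=1) = 3/40
  weight(U=2) = 1/40
Total weight = 3/40 + 1/40 = 1/10
P(U=1 | obs) = 3/40 / 1/10 = 3/4
P(U=2 | obs) = 1/40 / 1/10 = 1/4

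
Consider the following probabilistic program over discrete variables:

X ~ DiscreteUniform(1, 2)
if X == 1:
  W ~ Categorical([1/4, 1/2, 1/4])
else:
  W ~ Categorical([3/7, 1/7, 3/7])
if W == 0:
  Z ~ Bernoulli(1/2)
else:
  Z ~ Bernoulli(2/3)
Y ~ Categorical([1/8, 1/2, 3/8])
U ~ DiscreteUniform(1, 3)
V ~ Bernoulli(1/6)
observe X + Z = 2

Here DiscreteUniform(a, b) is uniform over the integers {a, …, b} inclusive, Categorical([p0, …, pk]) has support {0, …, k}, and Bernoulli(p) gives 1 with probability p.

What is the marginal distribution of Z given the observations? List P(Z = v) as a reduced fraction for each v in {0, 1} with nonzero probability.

P(Z=0) = 68/173, P(Z=1) = 105/173

Enumerate traces; 108 have nonzero weight after conditioning:
  (X=1, W=0, Z=1, Y=0, U=1, V=0) weight 5/2304
  (X=1, W=0, Z=1, Y=0, U=1, V=1) weight 1/2304
  (X=1, W=0, Z=1, Y=0, U=2, V=0) weight 5/2304
  (X=1, W=0, Z=1, Y=0, U=2, V=1) weight 1/2304
  (X=1, W=0, Z=1, Y=0, U=3, V=0) weight 5/2304
  (X=1, W=0, Z=1, Y=0, U=3, V=1) weight 1/2304
  (X=1, W=0, Z=1, Y=1, U=1, V=0) weight 5/576
  (X=1, W=0, Z=1, Y=1, U=1, V=1) weight 1/576
  (X=2, W=0, Z=0, Y=0, U=1, V=0) weight 5/1344
  … 99 more
Group by Z:
  weight(Z=0) = 17/84
  weight(Z=1) = 5/16
Total weight = 17/84 + 5/16 = 173/336
P(Z=0 | obs) = 17/84 / 173/336 = 68/173
P(Z=1 | obs) = 5/16 / 173/336 = 105/173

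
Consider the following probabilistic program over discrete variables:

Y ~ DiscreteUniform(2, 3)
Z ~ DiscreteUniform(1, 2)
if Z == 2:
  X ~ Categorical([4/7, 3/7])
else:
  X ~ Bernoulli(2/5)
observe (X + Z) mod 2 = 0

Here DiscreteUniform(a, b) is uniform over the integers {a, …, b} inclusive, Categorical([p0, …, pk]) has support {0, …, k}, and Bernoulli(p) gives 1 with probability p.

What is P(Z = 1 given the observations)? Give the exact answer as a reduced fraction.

Enumerate traces; 4 have nonzero weight after conditioning:
  (Y=2, Z=1, X=1) weight 1/10
  (Y=2, Z=2, X=0) weight 1/7
  (Y=3, Z=1, X=1) weight 1/10
  (Y=3, Z=2, X=0) weight 1/7
Group by Z:
  weight(Z=1) = 1/5
  weight(Z=2) = 2/7
Total weight = 1/5 + 2/7 = 17/35
P(Z=1 | obs) = 1/5 / 17/35 = 7/17
P(Z=2 | obs) = 2/7 / 17/35 = 10/17

P(Z = 1 | obs) = 7/17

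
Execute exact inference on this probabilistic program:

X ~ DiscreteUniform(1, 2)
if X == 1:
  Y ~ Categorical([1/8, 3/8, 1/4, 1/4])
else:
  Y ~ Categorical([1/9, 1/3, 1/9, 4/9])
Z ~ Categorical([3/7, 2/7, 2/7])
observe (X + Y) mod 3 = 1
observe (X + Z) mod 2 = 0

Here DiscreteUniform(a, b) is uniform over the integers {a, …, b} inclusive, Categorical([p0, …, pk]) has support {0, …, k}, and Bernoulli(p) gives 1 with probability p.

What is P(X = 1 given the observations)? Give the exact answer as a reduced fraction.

P(X = 1 | obs) = 27/47

Enumerate traces; 4 have nonzero weight after conditioning:
  (X=1, Y=0, Z=1) weight 1/56
  (X=1, Y=3, Z=1) weight 1/28
  (X=2, Y=2, Z=0) weight 1/42
  (X=2, Y=2, Z=2) weight 1/63
Group by X:
  weight(X=1) = 3/56
  weight(X=2) = 5/126
Total weight = 3/56 + 5/126 = 47/504
P(X=1 | obs) = 3/56 / 47/504 = 27/47
P(X=2 | obs) = 5/126 / 47/504 = 20/47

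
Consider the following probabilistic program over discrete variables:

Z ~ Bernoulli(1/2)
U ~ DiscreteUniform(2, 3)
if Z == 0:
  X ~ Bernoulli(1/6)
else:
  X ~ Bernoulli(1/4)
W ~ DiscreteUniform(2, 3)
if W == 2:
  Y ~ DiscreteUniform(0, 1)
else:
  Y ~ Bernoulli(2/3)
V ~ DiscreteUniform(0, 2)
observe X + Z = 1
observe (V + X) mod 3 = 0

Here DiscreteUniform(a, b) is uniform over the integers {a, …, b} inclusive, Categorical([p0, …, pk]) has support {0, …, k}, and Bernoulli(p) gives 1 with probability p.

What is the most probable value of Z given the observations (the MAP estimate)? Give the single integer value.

Enumerate traces; 16 have nonzero weight after conditioning:
  (Z=0, U=2, X=1, W=2, Y=0, V=2) weight 1/288
  (Z=0, U=2, X=1, W=2, Y=1, V=2) weight 1/288
  (Z=0, U=2, X=1, W=3, Y=0, V=2) weight 1/432
  (Z=0, U=2, X=1, W=3, Y=1, V=2) weight 1/216
  (Z=0, U=3, X=1, W=2, Y=0, V=2) weight 1/288
  (Z=0, U=3, X=1, W=2, Y=1, V=2) weight 1/288
  (Z=0, U=3, X=1, W=3, Y=0, V=2) weight 1/432
  (Z=0, U=3, X=1, W=3, Y=1, V=2) weight 1/216
  (Z=1, U=2, X=0, W=2, Y=0, V=0) weight 1/64
  … 7 more
Group by Z:
  weight(Z=0) = 1/36
  weight(Z=1) = 1/8
Total weight = 1/36 + 1/8 = 11/72
P(Z=0 | obs) = 1/36 / 11/72 = 2/11
P(Z=1 | obs) = 1/8 / 11/72 = 9/11
argmax = 1

argmax_v P(Z = v | obs) = 1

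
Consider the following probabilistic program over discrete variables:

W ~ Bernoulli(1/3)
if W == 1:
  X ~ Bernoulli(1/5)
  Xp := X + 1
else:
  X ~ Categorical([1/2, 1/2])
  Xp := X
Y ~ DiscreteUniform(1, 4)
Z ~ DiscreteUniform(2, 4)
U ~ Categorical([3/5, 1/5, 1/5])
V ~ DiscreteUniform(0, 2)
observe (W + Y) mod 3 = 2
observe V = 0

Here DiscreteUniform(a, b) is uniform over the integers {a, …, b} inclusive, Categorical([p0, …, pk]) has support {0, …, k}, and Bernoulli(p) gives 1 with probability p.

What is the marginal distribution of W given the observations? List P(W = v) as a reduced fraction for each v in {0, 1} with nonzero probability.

Enumerate traces; 54 have nonzero weight after conditioning:
  (W=0, X=0, Y=2, Z=2, U=0, V=0) weight 1/180
  (W=0, X=0, Y=2, Z=2, U=1, V=0) weight 1/540
  (W=0, X=0, Y=2, Z=2, U=2, V=0) weight 1/540
  (W=0, X=0, Y=2, Z=3, U=0, V=0) weight 1/180
  (W=0, X=0, Y=2, Z=3, U=1, V=0) weight 1/540
  (W=0, X=0, Y=2, Z=3, U=2, V=0) weight 1/540
  (W=0, X=0, Y=2, Z=4, U=0, V=0) weight 1/180
  (W=0, X=0, Y=2, Z=4, U=1, V=0) weight 1/540
  (W=1, X=0, Y=1, Z=2, U=0, V=0) weight 1/225
  … 45 more
Group by W:
  weight(W=0) = 1/18
  weight(W=1) = 1/18
Total weight = 1/18 + 1/18 = 1/9
P(W=0 | obs) = 1/18 / 1/9 = 1/2
P(W=1 | obs) = 1/18 / 1/9 = 1/2

P(W=0) = 1/2, P(W=1) = 1/2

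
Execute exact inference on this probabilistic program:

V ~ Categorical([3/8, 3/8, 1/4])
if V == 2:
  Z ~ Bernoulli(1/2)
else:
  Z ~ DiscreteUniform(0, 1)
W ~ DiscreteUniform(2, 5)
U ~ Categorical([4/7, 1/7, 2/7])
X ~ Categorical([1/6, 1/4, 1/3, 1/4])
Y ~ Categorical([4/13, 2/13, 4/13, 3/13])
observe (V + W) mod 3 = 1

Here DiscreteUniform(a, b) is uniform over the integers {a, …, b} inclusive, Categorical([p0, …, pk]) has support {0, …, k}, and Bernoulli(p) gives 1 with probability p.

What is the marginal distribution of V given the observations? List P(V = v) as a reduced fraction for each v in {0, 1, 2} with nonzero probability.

P(V=0) = 3/10, P(V=1) = 3/10, P(V=2) = 2/5

Enumerate traces; 384 have nonzero weight after conditioning:
  (V=0, Z=0, W=4, U=0, X=0, Y=0) weight 1/728
  (V=0, Z=0, W=4, U=0, X=0, Y=1) weight 1/1456
  (V=0, Z=0, W=4, U=0, X=0, Y=2) weight 1/728
  (V=0, Z=0, W=4, U=0, X=0, Y=3) weight 3/2912
  (V=0, Z=0, W=4, U=0, X=1, Y=0) weight 3/1456
  (V=0, Z=0, W=4, U=0, X=1, Y=1) weight 3/2912
  (V=0, Z=0, W=4, U=0, X=1, Y=2) weight 3/1456
  (V=0, Z=0, W=4, U=0, X=1, Y=3) weight 9/5824
  (V=1, Z=0, W=3, U=0, X=0, Y=0) weight 1/728
  (V=2, Z=0, W=2, U=0, X=0, Y=0) weight 1/1092
  … 374 more
Group by V:
  weight(V=0) = 3/32
  weight(V=1) = 3/32
  weight(V=2) = 1/8
Total weight = 3/32 + 3/32 + 1/8 = 5/16
P(V=0 | obs) = 3/32 / 5/16 = 3/10
P(V=1 | obs) = 3/32 / 5/16 = 3/10
P(V=2 | obs) = 1/8 / 5/16 = 2/5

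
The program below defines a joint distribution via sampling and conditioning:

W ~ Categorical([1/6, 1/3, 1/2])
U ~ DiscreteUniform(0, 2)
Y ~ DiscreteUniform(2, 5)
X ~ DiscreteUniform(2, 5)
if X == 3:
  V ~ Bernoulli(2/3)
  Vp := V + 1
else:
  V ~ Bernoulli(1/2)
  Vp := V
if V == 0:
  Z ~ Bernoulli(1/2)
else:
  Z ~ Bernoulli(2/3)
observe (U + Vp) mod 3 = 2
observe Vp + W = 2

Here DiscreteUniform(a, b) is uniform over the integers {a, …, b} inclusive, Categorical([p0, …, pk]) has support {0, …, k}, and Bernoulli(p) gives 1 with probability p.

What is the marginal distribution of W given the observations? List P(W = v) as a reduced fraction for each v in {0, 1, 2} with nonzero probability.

Enumerate traces; 64 have nonzero weight after conditioning:
  (W=0, U=0, Y=2, X=3, V=1, Z=0) weight 1/1296
  (W=0, U=0, Y=2, X=3, V=1, Z=1) weight 1/648
  (W=0, U=0, Y=3, X=3, V=1, Z=0) weight 1/1296
  (W=0, U=0, Y=3, X=3, V=1, Z=1) weight 1/648
  (W=0, U=0, Y=4, X=3, V=1, Z=0) weight 1/1296
  (W=0, U=0, Y=4, X=3, V=1, Z=1) weight 1/648
  (W=0, U=0, Y=5, X=3, V=1, Z=0) weight 1/1296
  (W=0, U=0, Y=5, X=3, V=1, Z=1) weight 1/648
  (W=1, U=1, Y=2, X=2, V=1, Z=0) weight 1/864
  (W=2, U=2, Y=2, X=2, V=0, Z=0) weight 1/384
  … 54 more
Group by W:
  weight(W=0) = 1/108
  weight(W=1) = 11/216
  weight(W=2) = 1/16
Total weight = 1/108 + 11/216 + 1/16 = 53/432
P(W=0 | obs) = 1/108 / 53/432 = 4/53
P(W=1 | obs) = 11/216 / 53/432 = 22/53
P(W=2 | obs) = 1/16 / 53/432 = 27/53

P(W=0) = 4/53, P(W=1) = 22/53, P(W=2) = 27/53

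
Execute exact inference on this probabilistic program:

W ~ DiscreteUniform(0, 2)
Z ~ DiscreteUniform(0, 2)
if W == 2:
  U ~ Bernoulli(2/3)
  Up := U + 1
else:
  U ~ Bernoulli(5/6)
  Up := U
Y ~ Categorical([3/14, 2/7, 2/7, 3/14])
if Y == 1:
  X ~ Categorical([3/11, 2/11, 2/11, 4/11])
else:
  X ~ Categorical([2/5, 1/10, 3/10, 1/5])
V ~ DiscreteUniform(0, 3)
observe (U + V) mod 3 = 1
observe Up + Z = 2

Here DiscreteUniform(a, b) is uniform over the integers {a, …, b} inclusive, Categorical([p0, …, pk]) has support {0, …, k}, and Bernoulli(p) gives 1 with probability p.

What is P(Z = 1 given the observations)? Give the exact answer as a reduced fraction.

Enumerate traces; 144 have nonzero weight after conditioning:
  (W=0, Z=1, U=1, Y=0, X=0, V=0) weight 1/504
  (W=0, Z=1, U=1, Y=0, X=0, V=3) weight 1/504
  (W=0, Z=1, U=1, Y=0, X=1, V=0) weight 1/2016
  (W=0, Z=1, U=1, Y=0, X=1, V=3) weight 1/2016
  (W=0, Z=1, U=1, Y=0, X=2, V=0) weight 1/672
  (W=0, Z=1, U=1, Y=0, X=2, V=3) weight 1/672
  (W=0, Z=1, U=1, Y=0, X=3, V=0) weight 1/1008
  (W=0, Z=1, U=1, Y=0, X=3, V=3) weight 1/1008
  (W=0, Z=2, U=0, Y=0, X=0, V=1) weight 1/2520
  (W=2, Z=0, U=1, Y=0, X=0, V=0) weight 1/630
  … 134 more
Group by Z:
  weight(Z=0) = 1/27
  weight(Z=1) = 11/108
  weight(Z=2) = 1/108
Total weight = 1/27 + 11/108 + 1/108 = 4/27
P(Z=0 | obs) = 1/27 / 4/27 = 1/4
P(Z=1 | obs) = 11/108 / 4/27 = 11/16
P(Z=2 | obs) = 1/108 / 4/27 = 1/16

P(Z = 1 | obs) = 11/16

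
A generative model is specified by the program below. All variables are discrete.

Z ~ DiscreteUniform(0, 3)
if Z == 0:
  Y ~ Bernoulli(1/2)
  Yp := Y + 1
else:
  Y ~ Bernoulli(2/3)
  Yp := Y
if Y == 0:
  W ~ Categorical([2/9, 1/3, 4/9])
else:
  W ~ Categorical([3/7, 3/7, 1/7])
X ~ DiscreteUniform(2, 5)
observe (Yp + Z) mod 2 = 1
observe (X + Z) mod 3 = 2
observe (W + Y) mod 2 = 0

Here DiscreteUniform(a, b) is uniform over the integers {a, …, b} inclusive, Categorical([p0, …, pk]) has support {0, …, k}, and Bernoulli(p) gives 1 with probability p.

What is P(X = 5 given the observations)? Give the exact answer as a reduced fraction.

P(X = 5 | obs) = 35/102

Enumerate traces; 11 have nonzero weight after conditioning:
  (Z=0, Y=0, W=0, X=2) weight 1/144
  (Z=0, Y=0, W=0, X=5) weight 1/144
  (Z=0, Y=0, W=2, X=2) weight 1/72
  (Z=0, Y=0, W=2, X=5) weight 1/72
  (Z=1, Y=0, W=0, X=4) weight 1/216
  (Z=1, Y=0, W=2, X=4) weight 1/108
  (Z=2, Y=1, W=1, X=3) weight 1/56
  (Z=3, Y=0, W=0, X=2) weight 1/216
  … 3 more
Group by X:
  weight(X=2) = 5/144
  weight(X=3) = 1/56
  weight(X=4) = 1/72
  weight(X=5) = 5/144
Total weight = 5/144 + 1/56 + 1/72 + 5/144 = 17/168
P(X=2 | obs) = 5/144 / 17/168 = 35/102
P(X=3 | obs) = 1/56 / 17/168 = 3/17
P(X=4 | obs) = 1/72 / 17/168 = 7/51
P(X=5 | obs) = 5/144 / 17/168 = 35/102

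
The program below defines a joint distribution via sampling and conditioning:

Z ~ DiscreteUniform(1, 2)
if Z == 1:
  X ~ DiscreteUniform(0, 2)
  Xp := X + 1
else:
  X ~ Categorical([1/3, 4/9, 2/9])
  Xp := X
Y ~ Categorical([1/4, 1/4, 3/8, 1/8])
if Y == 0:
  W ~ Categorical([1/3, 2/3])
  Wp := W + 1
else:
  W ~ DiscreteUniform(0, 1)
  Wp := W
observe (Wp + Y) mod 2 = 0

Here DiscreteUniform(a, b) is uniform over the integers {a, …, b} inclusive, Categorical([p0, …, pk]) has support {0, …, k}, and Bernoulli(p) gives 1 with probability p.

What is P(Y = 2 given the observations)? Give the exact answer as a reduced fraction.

Enumerate traces; 24 have nonzero weight after conditioning:
  (Z=1, X=0, Y=0, W=1) weight 1/36
  (Z=1, X=0, Y=1, W=1) weight 1/48
  (Z=1, X=0, Y=2, W=0) weight 1/32
  (Z=1, X=0, Y=3, W=1) weight 1/96
  (Z=1, X=1, Y=0, W=1) weight 1/36
  (Z=1, X=1, Y=1, W=1) weight 1/48
  (Z=1, X=1, Y=2, W=0) weight 1/32
  (Z=1, X=1, Y=3, W=1) weight 1/96
  … 16 more
Group by Y:
  weight(Y=0) = 1/6
  weight(Y=1) = 1/8
  weight(Y=2) = 3/16
  weight(Y=3) = 1/16
Total weight = 1/6 + 1/8 + 3/16 + 1/16 = 13/24
P(Y=0 | obs) = 1/6 / 13/24 = 4/13
P(Y=1 | obs) = 1/8 / 13/24 = 3/13
P(Y=2 | obs) = 3/16 / 13/24 = 9/26
P(Y=3 | obs) = 1/16 / 13/24 = 3/26

P(Y = 2 | obs) = 9/26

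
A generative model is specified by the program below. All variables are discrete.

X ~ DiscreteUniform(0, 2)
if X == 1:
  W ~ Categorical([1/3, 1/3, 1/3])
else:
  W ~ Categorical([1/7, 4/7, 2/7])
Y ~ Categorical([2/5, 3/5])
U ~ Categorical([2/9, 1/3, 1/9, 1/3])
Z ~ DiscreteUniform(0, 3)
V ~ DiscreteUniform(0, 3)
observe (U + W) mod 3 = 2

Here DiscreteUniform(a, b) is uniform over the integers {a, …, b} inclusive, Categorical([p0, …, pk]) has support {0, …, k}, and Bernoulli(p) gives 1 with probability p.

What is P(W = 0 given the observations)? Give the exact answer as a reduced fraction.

P(W = 0 | obs) = 13/201

Enumerate traces; 384 have nonzero weight after conditioning:
  (X=0, W=0, Y=0, U=2, Z=0, V=0) weight 1/7560
  (X=0, W=0, Y=0, U=2, Z=0, V=1) weight 1/7560
  (X=0, W=0, Y=0, U=2, Z=0, V=2) weight 1/7560
  (X=0, W=0, Y=0, U=2, Z=0, V=3) weight 1/7560
  (X=0, W=0, Y=0, U=2, Z=1, V=0) weight 1/7560
  (X=0, W=0, Y=0, U=2, Z=1, V=1) weight 1/7560
  (X=0, W=0, Y=0, U=2, Z=1, V=2) weight 1/7560
  (X=0, W=0, Y=0, U=2, Z=1, V=3) weight 1/7560
  (X=0, W=1, Y=0, U=1, Z=0, V=0) weight 1/630
  (X=0, W=2, Y=0, U=0, Z=0, V=0) weight 1/1890
  … 374 more
Group by W:
  weight(W=0) = 13/567
  weight(W=1) = 31/189
  weight(W=2) = 95/567
Total weight = 13/567 + 31/189 + 95/567 = 67/189
P(W=0 | obs) = 13/567 / 67/189 = 13/201
P(W=1 | obs) = 31/189 / 67/189 = 31/67
P(W=2 | obs) = 95/567 / 67/189 = 95/201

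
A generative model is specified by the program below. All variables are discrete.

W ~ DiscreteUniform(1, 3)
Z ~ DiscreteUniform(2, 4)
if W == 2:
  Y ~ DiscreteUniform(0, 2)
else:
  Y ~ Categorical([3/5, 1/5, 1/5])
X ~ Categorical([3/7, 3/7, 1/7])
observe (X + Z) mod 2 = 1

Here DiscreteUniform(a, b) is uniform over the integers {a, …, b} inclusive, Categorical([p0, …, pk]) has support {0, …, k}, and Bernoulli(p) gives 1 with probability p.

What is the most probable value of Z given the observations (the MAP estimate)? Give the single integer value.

argmax_v P(Z = v | obs) = 3

Enumerate traces; 36 have nonzero weight after conditioning:
  (W=1, Z=2, Y=0, X=1) weight 1/35
  (W=1, Z=2, Y=1, X=1) weight 1/105
  (W=1, Z=2, Y=2, X=1) weight 1/105
  (W=1, Z=3, Y=0, X=0) weight 1/35
  (W=1, Z=3, Y=0, X=2) weight 1/105
  (W=1, Z=3, Y=1, X=0) weight 1/105
  (W=1, Z=3, Y=1, X=2) weight 1/315
  (W=1, Z=3, Y=2, X=0) weight 1/105
  (W=1, Z=4, Y=0, X=1) weight 1/35
  … 27 more
Group by Z:
  weight(Z=2) = 1/7
  weight(Z=3) = 4/21
  weight(Z=4) = 1/7
Total weight = 1/7 + 4/21 + 1/7 = 10/21
P(Z=2 | obs) = 1/7 / 10/21 = 3/10
P(Z=3 | obs) = 4/21 / 10/21 = 2/5
P(Z=4 | obs) = 1/7 / 10/21 = 3/10
argmax = 3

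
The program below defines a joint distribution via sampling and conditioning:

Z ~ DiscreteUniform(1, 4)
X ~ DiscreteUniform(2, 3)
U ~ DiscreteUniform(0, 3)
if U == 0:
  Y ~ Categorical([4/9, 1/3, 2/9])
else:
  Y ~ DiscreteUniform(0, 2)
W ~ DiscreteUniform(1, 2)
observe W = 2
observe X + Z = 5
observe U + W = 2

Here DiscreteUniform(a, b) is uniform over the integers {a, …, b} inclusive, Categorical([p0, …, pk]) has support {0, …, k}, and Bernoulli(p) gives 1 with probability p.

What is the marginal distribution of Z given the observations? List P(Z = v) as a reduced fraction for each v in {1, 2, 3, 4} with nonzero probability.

Enumerate traces; 6 have nonzero weight after conditioning:
  (Z=2, X=3, U=0, Y=0, W=2) weight 1/144
  (Z=2, X=3, U=0, Y=1, W=2) weight 1/192
  (Z=2, X=3, U=0, Y=2, W=2) weight 1/288
  (Z=3, X=2, U=0, Y=0, W=2) weight 1/144
  (Z=3, X=2, U=0, Y=1, W=2) weight 1/192
  (Z=3, X=2, U=0, Y=2, W=2) weight 1/288
Group by Z:
  weight(Z=2) = 1/64
  weight(Z=3) = 1/64
Total weight = 1/64 + 1/64 = 1/32
P(Z=2 | obs) = 1/64 / 1/32 = 1/2
P(Z=3 | obs) = 1/64 / 1/32 = 1/2

P(Z=2) = 1/2, P(Z=3) = 1/2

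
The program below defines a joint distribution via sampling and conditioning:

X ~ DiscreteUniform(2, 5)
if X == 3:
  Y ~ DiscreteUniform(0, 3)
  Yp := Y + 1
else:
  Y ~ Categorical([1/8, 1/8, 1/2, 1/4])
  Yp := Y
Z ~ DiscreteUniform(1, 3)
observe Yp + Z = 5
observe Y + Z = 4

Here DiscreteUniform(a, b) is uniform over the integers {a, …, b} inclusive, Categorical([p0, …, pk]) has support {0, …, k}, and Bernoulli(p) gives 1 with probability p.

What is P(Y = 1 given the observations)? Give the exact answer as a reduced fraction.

Enumerate traces; 3 have nonzero weight after conditioning:
  (X=3, Y=1, Z=3) weight 1/48
  (X=3, Y=2, Z=2) weight 1/48
  (X=3, Y=3, Z=1) weight 1/48
Group by Y:
  weight(Y=1) = 1/48
  weight(Y=2) = 1/48
  weight(Y=3) = 1/48
Total weight = 1/48 + 1/48 + 1/48 = 1/16
P(Y=1 | obs) = 1/48 / 1/16 = 1/3
P(Y=2 | obs) = 1/48 / 1/16 = 1/3
P(Y=3 | obs) = 1/48 / 1/16 = 1/3

P(Y = 1 | obs) = 1/3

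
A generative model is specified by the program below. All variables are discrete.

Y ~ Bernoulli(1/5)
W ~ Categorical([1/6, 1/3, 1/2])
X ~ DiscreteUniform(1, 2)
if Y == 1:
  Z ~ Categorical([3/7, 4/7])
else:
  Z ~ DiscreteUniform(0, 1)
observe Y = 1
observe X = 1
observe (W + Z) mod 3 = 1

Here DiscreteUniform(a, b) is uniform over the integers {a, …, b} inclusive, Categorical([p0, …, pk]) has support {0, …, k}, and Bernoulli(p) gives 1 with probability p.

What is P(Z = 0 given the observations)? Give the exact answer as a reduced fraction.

P(Z = 0 | obs) = 3/5

Enumerate traces; 2 have nonzero weight after conditioning:
  (Y=1, W=0, X=1, Z=1) weight 1/105
  (Y=1, W=1, X=1, Z=0) weight 1/70
Group by Z:
  weight(Z=0) = 1/70
  weight(Z=1) = 1/105
Total weight = 1/70 + 1/105 = 1/42
P(Z=0 | obs) = 1/70 / 1/42 = 3/5
P(Z=1 | obs) = 1/105 / 1/42 = 2/5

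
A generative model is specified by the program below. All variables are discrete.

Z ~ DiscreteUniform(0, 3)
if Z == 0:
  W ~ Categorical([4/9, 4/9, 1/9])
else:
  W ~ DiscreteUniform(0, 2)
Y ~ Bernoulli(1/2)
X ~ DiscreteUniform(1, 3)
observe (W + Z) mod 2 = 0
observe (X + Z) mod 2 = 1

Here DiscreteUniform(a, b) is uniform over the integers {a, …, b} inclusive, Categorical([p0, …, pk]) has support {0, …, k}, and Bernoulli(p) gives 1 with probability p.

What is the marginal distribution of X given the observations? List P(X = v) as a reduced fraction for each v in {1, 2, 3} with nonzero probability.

P(X=1) = 11/28, P(X=2) = 3/14, P(X=3) = 11/28

Enumerate traces; 20 have nonzero weight after conditioning:
  (Z=0, W=0, Y=0, X=1) weight 1/54
  (Z=0, W=0, Y=0, X=3) weight 1/54
  (Z=0, W=0, Y=1, X=1) weight 1/54
  (Z=0, W=0, Y=1, X=3) weight 1/54
  (Z=0, W=2, Y=0, X=1) weight 1/216
  (Z=0, W=2, Y=0, X=3) weight 1/216
  (Z=0, W=2, Y=1, X=1) weight 1/216
  (Z=0, W=2, Y=1, X=3) weight 1/216
  (Z=1, W=1, Y=0, X=2) weight 1/72
  … 11 more
Group by X:
  weight(X=1) = 11/108
  weight(X=2) = 1/18
  weight(X=3) = 11/108
Total weight = 11/108 + 1/18 + 11/108 = 7/27
P(X=1 | obs) = 11/108 / 7/27 = 11/28
P(X=2 | obs) = 1/18 / 7/27 = 3/14
P(X=3 | obs) = 11/108 / 7/27 = 11/28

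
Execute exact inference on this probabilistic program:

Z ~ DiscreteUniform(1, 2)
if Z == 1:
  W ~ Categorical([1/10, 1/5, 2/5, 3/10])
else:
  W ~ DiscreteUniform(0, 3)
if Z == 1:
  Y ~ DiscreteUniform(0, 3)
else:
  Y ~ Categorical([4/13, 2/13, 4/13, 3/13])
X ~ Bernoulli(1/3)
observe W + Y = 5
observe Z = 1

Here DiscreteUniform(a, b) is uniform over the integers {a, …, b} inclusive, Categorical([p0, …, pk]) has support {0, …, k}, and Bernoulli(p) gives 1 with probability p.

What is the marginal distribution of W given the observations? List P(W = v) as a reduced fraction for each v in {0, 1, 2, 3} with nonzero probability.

P(W=2) = 4/7, P(W=3) = 3/7

Enumerate traces; 4 have nonzero weight after conditioning:
  (Z=1, W=2, Y=3, X=0) weight 1/30
  (Z=1, W=2, Y=3, X=1) weight 1/60
  (Z=1, W=3, Y=2, X=0) weight 1/40
  (Z=1, W=3, Y=2, X=1) weight 1/80
Group by W:
  weight(W=2) = 1/20
  weight(W=3) = 3/80
Total weight = 1/20 + 3/80 = 7/80
P(W=2 | obs) = 1/20 / 7/80 = 4/7
P(W=3 | obs) = 3/80 / 7/80 = 3/7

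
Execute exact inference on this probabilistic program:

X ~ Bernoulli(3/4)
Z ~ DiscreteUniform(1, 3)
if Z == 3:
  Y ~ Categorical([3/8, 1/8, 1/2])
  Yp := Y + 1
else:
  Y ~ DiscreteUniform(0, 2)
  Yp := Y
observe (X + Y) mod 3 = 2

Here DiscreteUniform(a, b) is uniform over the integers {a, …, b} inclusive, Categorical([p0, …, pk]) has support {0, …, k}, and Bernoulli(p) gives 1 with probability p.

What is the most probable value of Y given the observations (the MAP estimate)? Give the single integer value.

Enumerate traces; 6 have nonzero weight after conditioning:
  (X=0, Z=1, Y=2) weight 1/36
  (X=0, Z=2, Y=2) weight 1/36
  (X=0, Z=3, Y=2) weight 1/24
  (X=1, Z=1, Y=1) weight 1/12
  (X=1, Z=2, Y=1) weight 1/12
  (X=1, Z=3, Y=1) weight 1/32
Group by Y:
  weight(Y=1) = 19/96
  weight(Y=2) = 7/72
Total weight = 19/96 + 7/72 = 85/288
P(Y=1 | obs) = 19/96 / 85/288 = 57/85
P(Y=2 | obs) = 7/72 / 85/288 = 28/85
argmax = 1

argmax_v P(Y = v | obs) = 1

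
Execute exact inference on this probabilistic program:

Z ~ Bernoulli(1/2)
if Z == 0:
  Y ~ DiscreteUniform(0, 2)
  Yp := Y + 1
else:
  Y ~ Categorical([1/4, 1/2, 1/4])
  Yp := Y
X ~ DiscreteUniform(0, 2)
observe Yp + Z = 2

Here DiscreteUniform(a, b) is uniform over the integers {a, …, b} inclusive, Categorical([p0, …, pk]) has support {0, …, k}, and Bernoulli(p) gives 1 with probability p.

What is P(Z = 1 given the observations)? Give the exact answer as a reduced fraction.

Enumerate traces; 6 have nonzero weight after conditioning:
  (Z=0, Y=1, X=0) weight 1/18
  (Z=0, Y=1, X=1) weight 1/18
  (Z=0, Y=1, X=2) weight 1/18
  (Z=1, Y=1, X=0) weight 1/12
  (Z=1, Y=1, X=1) weight 1/12
  (Z=1, Y=1, X=2) weight 1/12
Group by Z:
  weight(Z=0) = 1/6
  weight(Z=1) = 1/4
Total weight = 1/6 + 1/4 = 5/12
P(Z=0 | obs) = 1/6 / 5/12 = 2/5
P(Z=1 | obs) = 1/4 / 5/12 = 3/5

P(Z = 1 | obs) = 3/5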